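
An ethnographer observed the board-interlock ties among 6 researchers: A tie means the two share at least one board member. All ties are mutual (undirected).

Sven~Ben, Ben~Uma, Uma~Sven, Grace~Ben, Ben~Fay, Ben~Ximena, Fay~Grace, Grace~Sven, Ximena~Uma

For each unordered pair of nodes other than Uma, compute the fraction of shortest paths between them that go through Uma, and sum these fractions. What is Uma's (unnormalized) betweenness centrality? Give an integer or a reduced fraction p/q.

Pairs whose geodesics pass through Uma — Ximena–Sven: 1/2.
All other pairs contribute 0.
Summing the contributions gives betweenness(Uma) = 1/2.

1/2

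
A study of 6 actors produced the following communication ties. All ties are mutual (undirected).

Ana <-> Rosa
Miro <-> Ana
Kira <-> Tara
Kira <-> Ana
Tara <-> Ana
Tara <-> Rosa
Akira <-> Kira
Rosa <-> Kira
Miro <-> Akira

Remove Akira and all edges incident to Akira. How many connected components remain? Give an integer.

1

Akira's neighbors (Kira and Miro) remain reachable from one another through other ties, so the rest of the network stays in one piece.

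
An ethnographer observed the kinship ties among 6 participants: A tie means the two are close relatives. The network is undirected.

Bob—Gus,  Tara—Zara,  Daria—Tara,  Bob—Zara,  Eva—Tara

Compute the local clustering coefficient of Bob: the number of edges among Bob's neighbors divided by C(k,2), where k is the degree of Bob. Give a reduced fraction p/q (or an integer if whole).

0

Bob's neighbors: Gus and Zara (k = 2).
Possible neighbor pairs: C(2,2) = 1. Edges among them: none → e = 0.
Clustering(Bob) = 0/1.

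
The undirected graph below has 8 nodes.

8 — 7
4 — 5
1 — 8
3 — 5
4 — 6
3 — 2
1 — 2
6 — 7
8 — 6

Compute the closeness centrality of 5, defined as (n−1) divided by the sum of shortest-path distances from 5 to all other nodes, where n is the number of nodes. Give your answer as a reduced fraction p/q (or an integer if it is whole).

7/15

Distances from 5: 1:3, 2:2, 3:1, 4:1, 6:2, 7:3, 8:3. Sum = 15.
n = 8, so closeness = 7/15.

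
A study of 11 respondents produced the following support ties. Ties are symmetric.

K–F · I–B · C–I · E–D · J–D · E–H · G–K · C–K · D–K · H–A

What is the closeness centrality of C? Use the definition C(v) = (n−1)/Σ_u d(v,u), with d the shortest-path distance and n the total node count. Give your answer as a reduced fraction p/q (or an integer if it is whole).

Distances from C: A:5, B:2, D:2, E:3, F:2, G:2, H:4, I:1, J:3, K:1. Sum = 25.
n = 11, so closeness = 10/25 = 2/5.

2/5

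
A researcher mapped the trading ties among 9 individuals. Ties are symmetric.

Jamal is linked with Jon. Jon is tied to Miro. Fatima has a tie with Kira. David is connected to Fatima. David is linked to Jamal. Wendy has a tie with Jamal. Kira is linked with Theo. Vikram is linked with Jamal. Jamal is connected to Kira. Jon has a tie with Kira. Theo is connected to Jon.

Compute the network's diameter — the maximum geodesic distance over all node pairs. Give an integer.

3

Eccentricity of each node (its greatest distance to any other): David:3, Fatima:3, Jamal:2, Jon:2, Kira:2, Miro:3, Theo:3, Vikram:3, Wendy:3.
The maximum eccentricity is 3, realized for instance by the pair Fatima–Miro via Fatima – Kira – Jon – Miro. So the diameter is 3.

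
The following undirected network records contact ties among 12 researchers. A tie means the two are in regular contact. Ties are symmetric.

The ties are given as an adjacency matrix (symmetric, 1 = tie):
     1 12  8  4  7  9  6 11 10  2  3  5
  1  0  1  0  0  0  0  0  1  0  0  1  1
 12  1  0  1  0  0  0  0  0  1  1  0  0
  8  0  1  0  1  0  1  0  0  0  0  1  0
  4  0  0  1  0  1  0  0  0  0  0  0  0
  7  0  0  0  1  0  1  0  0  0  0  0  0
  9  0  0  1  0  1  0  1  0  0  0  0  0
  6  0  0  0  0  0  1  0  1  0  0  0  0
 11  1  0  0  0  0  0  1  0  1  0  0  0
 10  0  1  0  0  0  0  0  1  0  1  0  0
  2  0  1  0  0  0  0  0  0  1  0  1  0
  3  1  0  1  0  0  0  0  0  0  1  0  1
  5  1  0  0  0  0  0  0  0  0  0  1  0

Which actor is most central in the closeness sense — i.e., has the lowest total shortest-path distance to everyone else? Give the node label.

8

Farness (sum of distances to all others) for each node — 1:22, 2:24, 3:20, 4:27, 5:26, 6:25, 7:31, 8:19, 9:23, 10:24, 11:23, 12:20.
The smallest farness is 19, for 8, so 8 has the highest closeness.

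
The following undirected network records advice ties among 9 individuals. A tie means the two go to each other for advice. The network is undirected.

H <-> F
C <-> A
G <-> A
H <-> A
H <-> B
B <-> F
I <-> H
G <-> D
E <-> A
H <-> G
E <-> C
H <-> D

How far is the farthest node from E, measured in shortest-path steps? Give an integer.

Distances from E: A:1, B:3, C:1, D:3, F:3, G:2, H:2, I:3.
The largest is 3 (to I, D, B, and F), so the eccentricity of E is 3.

3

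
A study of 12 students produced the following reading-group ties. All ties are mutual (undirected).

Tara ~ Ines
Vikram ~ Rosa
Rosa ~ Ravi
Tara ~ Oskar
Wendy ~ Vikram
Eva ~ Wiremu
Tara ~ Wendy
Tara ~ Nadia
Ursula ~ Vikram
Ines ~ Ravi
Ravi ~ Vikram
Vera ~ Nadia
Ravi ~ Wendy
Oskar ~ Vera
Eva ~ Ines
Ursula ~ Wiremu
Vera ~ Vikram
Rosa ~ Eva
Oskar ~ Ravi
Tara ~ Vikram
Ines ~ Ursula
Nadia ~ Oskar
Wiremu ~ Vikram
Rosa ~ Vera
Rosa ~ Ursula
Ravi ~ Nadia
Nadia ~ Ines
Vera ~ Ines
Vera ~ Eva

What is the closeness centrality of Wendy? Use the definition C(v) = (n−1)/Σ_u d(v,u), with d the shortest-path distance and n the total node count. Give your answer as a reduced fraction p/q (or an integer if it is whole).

Distances from Wendy: Eva:3, Ines:2, Nadia:2, Oskar:2, Ravi:1, Rosa:2, Tara:1, Ursula:2, Vera:2, Vikram:1, Wiremu:2. Sum = 20.
n = 12, so closeness = 11/20.

11/20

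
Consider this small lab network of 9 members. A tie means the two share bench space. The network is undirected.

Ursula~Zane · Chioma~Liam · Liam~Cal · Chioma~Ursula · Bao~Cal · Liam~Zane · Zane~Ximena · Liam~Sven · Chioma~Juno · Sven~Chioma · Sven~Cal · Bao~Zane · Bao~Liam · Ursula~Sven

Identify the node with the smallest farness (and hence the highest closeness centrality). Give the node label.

Farness (sum of distances to all others) for each node — Bao:14, Cal:15, Chioma:13, Juno:20, Liam:11, Sven:13, Ursula:13, Ximena:20, Zane:13.
The smallest farness is 11, for Liam, so Liam has the highest closeness.

Liam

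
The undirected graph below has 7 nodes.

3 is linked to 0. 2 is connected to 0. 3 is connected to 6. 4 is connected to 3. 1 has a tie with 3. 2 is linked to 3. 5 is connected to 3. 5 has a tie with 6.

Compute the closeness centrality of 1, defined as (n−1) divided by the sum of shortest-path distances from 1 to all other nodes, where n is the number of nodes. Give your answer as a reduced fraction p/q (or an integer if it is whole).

Distances from 1: 0:2, 2:2, 3:1, 4:2, 5:2, 6:2. Sum = 11.
n = 7, so closeness = 6/11.

6/11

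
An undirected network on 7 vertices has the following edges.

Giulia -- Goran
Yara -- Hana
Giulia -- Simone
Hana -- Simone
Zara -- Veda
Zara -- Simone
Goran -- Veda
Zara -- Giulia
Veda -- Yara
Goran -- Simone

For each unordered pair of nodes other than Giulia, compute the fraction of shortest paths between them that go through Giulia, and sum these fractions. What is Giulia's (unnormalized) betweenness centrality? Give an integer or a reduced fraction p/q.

1/3

Pairs whose geodesics pass through Giulia — Goran–Zara: 1/3.
All other pairs contribute 0.
Summing the contributions gives betweenness(Giulia) = 1/3.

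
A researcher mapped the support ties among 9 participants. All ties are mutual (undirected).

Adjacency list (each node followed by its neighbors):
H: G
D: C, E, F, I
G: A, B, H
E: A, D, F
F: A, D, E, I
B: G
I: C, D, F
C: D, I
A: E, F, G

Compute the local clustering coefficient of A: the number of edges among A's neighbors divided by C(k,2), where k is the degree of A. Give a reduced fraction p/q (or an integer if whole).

A's neighbors: E, F, and G (k = 3).
Possible neighbor pairs: C(3,2) = 3. Edges among them: E–F → e = 1.
Clustering(A) = 1/3.

1/3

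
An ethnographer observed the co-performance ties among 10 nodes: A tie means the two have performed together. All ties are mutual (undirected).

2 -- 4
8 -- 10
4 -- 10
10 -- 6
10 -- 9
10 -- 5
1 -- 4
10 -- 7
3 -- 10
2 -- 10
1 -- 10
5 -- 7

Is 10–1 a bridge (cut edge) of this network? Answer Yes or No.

No

Even without that edge, 10 still reaches 1 via 10 – 4 – 1, so the network stays connected. Not a bridge.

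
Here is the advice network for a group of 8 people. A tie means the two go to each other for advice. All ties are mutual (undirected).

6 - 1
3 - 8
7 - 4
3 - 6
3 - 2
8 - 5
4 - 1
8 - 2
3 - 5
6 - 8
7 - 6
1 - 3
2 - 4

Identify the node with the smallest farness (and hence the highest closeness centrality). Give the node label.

Farness (sum of distances to all others) for each node — 1:11, 2:11, 3:9, 4:12, 5:14, 6:10, 7:13, 8:10.
The smallest farness is 9, for 3, so 3 has the highest closeness.

3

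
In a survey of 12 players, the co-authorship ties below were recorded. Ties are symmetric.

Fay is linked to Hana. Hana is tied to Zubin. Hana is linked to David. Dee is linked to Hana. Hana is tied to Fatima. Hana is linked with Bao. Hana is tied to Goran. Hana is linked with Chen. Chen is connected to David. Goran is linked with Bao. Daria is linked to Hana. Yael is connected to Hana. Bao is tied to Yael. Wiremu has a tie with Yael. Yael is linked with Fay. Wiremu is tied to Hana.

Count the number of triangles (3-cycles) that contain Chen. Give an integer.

Chen's neighbors: David and Hana.
Neighbor pairs that are themselves tied: Chen–David–Hana. Each forms one triangle with Chen, for 1 in total.

1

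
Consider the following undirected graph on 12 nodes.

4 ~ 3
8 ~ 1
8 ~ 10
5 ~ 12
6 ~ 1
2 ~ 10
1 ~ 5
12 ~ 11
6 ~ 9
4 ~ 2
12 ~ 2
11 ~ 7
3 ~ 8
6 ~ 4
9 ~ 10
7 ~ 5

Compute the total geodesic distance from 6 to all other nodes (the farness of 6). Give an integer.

Distances from 6: 1:1, 2:2, 3:2, 4:1, 5:2, 7:3, 8:2, 9:1, 10:2, 11:4, 12:3.
Sum = 1 + 2 + 2 + 1 + 2 + 3 + 2 + 1 + 2 + 4 + 3 = 23.

23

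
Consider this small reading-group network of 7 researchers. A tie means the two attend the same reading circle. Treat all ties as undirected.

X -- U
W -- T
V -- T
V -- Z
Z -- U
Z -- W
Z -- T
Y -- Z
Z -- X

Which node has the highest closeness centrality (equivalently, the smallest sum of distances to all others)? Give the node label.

Z

Farness (sum of distances to all others) for each node — T:9, U:10, V:10, W:10, X:10, Y:11, Z:6.
The smallest farness is 6, for Z, so Z has the highest closeness.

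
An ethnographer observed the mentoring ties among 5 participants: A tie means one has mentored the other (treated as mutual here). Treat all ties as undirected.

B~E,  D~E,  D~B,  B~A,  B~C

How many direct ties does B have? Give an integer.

B is directly tied to A, C, D, and E. That is 4 neighbors, so the degree of B is 4.

4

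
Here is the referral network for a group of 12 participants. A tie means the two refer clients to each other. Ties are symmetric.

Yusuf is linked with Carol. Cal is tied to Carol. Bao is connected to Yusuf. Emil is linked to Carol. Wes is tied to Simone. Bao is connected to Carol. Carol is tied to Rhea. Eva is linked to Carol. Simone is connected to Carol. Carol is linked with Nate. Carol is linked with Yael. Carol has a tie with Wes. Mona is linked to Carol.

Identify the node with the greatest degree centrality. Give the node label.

Degrees — Bao:2, Cal:1, Carol:11, Emil:1, Eva:1, Mona:1, Nate:1, Rhea:1, Simone:2, Wes:2, Yael:1, Yusuf:2.
The maximum is 11, attained only by Carol.

Carol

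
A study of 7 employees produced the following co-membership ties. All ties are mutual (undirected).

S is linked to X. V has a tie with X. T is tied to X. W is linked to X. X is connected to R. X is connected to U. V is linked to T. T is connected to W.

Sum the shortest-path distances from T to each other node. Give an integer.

9

Distances from T: R:2, S:2, U:2, V:1, W:1, X:1.
Sum = 2 + 2 + 2 + 1 + 1 + 1 = 9.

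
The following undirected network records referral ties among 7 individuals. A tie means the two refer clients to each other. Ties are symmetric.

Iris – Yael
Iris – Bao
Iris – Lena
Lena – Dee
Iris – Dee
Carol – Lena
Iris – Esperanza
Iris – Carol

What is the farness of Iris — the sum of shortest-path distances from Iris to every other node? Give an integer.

Distances from Iris: Bao:1, Carol:1, Dee:1, Esperanza:1, Lena:1, Yael:1.
Sum = 1 + 1 + 1 + 1 + 1 + 1 = 6.

6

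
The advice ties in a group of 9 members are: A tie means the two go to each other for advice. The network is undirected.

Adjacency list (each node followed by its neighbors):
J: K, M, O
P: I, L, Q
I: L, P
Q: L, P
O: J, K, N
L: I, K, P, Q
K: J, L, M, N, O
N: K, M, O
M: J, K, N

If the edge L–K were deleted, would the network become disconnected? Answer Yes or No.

Yes

Without the L–K edge there is no alternate route between L and K, so the network disconnects. It is a bridge.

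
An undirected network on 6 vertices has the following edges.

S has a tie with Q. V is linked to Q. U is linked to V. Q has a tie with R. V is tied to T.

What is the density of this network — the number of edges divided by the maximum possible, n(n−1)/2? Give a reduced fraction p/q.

1/3

There are 5 edges and 6 nodes, so the maximum possible is C(6,2) = 15.
Density = 5/15 = 1/3.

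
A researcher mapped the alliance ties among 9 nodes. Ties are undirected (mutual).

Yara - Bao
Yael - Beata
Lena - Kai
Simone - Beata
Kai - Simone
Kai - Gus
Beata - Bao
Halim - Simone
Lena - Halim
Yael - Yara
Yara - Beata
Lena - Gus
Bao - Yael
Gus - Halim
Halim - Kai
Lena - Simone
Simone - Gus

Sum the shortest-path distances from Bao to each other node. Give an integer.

17

Distances from Bao: Beata:1, Gus:3, Halim:3, Kai:3, Lena:3, Simone:2, Yael:1, Yara:1.
Sum = 1 + 3 + 3 + 3 + 3 + 2 + 1 + 1 = 17.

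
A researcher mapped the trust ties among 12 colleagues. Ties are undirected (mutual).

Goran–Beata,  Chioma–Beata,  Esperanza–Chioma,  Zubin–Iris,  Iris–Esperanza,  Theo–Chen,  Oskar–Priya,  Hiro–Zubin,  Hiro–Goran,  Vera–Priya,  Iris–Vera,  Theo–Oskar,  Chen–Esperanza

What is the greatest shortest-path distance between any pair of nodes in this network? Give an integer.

6

Eccentricity of each node (its greatest distance to any other): Beata:5, Chen:4, Chioma:4, Esperanza:3, Goran:6, Hiro:5, Iris:3, Oskar:6, Priya:5, Theo:5, Vera:4, Zubin:4.
The maximum eccentricity is 6, realized for instance by the pair Oskar–Goran via Oskar – Priya – Vera – Iris – Zubin – Hiro – Goran. So the diameter is 6.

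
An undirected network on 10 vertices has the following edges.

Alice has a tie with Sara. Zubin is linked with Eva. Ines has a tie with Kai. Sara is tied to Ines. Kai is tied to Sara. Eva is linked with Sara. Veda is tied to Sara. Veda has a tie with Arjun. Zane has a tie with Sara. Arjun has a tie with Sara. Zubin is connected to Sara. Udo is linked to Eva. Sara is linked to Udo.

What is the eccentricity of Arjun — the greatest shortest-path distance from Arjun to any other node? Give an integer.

2

Distances from Arjun: Alice:2, Eva:2, Ines:2, Kai:2, Sara:1, Udo:2, Veda:1, Zane:2, Zubin:2.
The largest is 2 (to Kai, Zane, Zubin, Udo, Alice, Eva, and Ines), so the eccentricity of Arjun is 2.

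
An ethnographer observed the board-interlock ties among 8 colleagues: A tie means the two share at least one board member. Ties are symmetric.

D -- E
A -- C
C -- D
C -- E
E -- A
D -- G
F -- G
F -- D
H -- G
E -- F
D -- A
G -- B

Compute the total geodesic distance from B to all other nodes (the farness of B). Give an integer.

16

Distances from B: A:3, C:3, D:2, E:3, F:2, G:1, H:2.
Sum = 3 + 3 + 2 + 3 + 2 + 1 + 2 = 16.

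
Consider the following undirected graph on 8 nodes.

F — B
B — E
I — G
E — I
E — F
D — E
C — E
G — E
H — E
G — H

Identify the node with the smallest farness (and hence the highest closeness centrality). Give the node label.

E

Farness (sum of distances to all others) for each node — B:12, C:13, D:13, E:7, F:12, G:11, H:12, I:12.
The smallest farness is 7, for E, so E has the highest closeness.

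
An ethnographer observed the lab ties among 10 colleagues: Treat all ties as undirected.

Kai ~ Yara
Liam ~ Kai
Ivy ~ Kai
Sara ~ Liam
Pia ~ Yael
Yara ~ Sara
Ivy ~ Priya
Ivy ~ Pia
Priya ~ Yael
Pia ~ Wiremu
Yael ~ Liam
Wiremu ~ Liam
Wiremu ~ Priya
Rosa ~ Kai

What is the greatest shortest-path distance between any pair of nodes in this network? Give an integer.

3

Eccentricity of each node (its greatest distance to any other): Ivy:3, Kai:2, Liam:2, Pia:3, Priya:3, Rosa:3, Sara:3, Wiremu:3, Yael:3, Yara:3.
The maximum eccentricity is 3, realized for instance by the pair Yara–Yael via Yara – Kai – Liam – Yael. So the diameter is 3.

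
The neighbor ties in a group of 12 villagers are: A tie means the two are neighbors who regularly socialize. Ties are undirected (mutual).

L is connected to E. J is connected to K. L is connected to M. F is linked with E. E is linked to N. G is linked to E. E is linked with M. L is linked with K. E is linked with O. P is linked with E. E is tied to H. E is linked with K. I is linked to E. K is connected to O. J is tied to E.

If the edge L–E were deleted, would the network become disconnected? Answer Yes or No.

Even without that edge, L still reaches E via L – M – E, so the network stays connected. Not a bridge.

No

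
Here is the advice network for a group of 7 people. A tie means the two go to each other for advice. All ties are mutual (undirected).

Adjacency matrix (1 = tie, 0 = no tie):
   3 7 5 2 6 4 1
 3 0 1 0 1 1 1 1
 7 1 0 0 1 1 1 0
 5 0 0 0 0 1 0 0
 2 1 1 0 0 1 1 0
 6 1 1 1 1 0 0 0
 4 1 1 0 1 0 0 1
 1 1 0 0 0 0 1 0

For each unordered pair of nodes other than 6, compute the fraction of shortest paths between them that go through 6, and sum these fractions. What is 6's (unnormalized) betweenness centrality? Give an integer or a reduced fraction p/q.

Pairs whose geodesics pass through 6 — 3–5: 1; 7–5: 1; 5–2: 1; 5–4: 3/3; 5–1: 1.
All other pairs contribute 0.
Summing the contributions gives betweenness(6) = 5.

5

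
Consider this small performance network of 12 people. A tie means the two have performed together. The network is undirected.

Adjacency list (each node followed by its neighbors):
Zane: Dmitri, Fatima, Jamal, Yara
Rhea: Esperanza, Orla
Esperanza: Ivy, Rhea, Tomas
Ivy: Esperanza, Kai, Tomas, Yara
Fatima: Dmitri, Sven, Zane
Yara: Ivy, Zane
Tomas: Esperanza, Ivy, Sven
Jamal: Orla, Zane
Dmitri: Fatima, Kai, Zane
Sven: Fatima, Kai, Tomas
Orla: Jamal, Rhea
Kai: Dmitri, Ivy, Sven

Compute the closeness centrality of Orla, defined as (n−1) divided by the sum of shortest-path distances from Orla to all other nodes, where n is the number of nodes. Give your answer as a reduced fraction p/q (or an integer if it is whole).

Distances from Orla: Dmitri:3, Esperanza:2, Fatima:3, Ivy:3, Jamal:1, Kai:4, Rhea:1, Sven:4, Tomas:3, Yara:3, Zane:2. Sum = 29.
n = 12, so closeness = 11/29.

11/29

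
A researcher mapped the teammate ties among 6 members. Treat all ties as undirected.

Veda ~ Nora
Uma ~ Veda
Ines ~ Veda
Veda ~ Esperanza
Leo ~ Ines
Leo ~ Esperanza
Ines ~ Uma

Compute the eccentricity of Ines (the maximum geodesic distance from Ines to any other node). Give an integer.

Distances from Ines: Esperanza:2, Leo:1, Nora:2, Uma:1, Veda:1.
The largest is 2 (to Esperanza and Nora), so the eccentricity of Ines is 2.

2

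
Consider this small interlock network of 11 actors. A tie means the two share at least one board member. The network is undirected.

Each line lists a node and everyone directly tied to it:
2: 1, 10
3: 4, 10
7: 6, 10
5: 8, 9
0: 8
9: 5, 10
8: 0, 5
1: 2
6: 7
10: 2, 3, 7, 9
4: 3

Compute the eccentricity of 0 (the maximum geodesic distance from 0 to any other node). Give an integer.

Distances from 0: 1:6, 2:5, 3:5, 4:6, 5:2, 6:6, 7:5, 8:1, 9:3, 10:4.
The largest is 6 (to 4, 6, and 1), so the eccentricity of 0 is 6.

6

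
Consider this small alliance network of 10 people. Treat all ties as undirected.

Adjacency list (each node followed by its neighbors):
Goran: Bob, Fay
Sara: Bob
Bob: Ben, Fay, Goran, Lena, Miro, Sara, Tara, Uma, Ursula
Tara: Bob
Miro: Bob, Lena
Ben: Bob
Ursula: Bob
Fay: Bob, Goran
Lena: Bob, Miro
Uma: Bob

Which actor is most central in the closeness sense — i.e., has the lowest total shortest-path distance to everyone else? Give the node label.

Bob

Farness (sum of distances to all others) for each node — Ben:17, Bob:9, Fay:16, Goran:16, Lena:16, Miro:16, Sara:17, Tara:17, Uma:17, Ursula:17.
The smallest farness is 9, for Bob, so Bob has the highest closeness.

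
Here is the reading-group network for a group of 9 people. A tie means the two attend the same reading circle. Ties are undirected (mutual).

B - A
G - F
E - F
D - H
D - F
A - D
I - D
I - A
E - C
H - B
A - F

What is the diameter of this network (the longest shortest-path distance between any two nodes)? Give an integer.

Eccentricity of each node (its greatest distance to any other): A:3, B:4, C:4, D:3, E:3, F:2, G:3, H:4, I:4.
The maximum eccentricity is 4, realized for instance by the pair C–I via C – E – F – D – I. So the diameter is 4.

4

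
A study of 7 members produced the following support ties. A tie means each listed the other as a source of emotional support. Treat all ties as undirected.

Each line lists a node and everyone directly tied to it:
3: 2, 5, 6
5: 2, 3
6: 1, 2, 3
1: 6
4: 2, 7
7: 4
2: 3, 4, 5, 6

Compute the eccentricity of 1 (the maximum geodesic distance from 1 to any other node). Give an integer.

Distances from 1: 2:2, 3:2, 4:3, 5:3, 6:1, 7:4.
The largest is 4 (to 7), so the eccentricity of 1 is 4.

4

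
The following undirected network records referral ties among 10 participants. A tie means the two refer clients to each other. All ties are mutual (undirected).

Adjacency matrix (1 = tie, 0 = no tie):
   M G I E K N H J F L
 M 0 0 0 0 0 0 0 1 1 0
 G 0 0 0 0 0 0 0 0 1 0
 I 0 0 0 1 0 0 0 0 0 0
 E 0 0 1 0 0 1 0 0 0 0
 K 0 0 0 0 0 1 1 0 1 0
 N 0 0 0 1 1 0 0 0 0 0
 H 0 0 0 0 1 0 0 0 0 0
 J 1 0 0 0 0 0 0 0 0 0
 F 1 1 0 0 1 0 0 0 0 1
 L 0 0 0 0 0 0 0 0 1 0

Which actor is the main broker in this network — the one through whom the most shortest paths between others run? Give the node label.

Unnormalized betweenness of each node: E:8, F:25, G:0, H:0, I:0, J:0, K:23, L:0, M:8, N:14.
F has the largest value, 25, making it the main broker — the node through which the most shortest paths run.

F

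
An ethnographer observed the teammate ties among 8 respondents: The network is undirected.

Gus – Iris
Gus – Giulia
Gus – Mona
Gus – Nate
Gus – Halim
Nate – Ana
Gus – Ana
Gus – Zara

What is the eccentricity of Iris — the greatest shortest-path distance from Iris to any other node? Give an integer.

2

Distances from Iris: Ana:2, Giulia:2, Gus:1, Halim:2, Mona:2, Nate:2, Zara:2.
The largest is 2 (to Ana, Mona, Zara, Giulia, Nate, and Halim), so the eccentricity of Iris is 2.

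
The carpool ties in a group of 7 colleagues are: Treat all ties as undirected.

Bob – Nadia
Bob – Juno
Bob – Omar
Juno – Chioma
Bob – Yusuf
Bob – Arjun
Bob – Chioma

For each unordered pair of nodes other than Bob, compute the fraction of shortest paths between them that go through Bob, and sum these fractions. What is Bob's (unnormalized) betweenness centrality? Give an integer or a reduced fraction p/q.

14

Pairs whose geodesics pass through Bob — Omar–Nadia: 1; Omar–Chioma: 1; Omar–Arjun: 1; Omar–Yusuf: 1; Omar–Juno: 1; Nadia–Chioma: 1; Nadia–Arjun: 1; Nadia–Yusuf: 1; Nadia–Juno: 1; Chioma–Arjun: 1; Chioma–Yusuf: 1; Arjun–Yusuf: 1; Arjun–Juno: 1; Yusuf–Juno: 1.
All other pairs contribute 0.
Summing the contributions gives betweenness(Bob) = 14.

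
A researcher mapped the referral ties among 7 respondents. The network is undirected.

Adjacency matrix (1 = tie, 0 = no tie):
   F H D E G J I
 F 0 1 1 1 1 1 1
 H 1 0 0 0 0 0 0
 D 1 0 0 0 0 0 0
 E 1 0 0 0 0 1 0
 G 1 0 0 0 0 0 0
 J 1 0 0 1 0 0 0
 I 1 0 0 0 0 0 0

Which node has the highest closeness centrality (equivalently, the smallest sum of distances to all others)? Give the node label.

F

Farness (sum of distances to all others) for each node — D:11, E:10, F:6, G:11, H:11, I:11, J:10.
The smallest farness is 6, for F, so F has the highest closeness.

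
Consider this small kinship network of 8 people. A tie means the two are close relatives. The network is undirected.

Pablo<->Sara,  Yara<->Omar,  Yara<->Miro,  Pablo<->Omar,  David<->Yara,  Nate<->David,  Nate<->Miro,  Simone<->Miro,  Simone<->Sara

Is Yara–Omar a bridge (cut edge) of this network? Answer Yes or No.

Even without that edge, Yara still reaches Omar via Yara – Miro – Simone – Sara – Pablo – Omar, so the network stays connected. Not a bridge.

No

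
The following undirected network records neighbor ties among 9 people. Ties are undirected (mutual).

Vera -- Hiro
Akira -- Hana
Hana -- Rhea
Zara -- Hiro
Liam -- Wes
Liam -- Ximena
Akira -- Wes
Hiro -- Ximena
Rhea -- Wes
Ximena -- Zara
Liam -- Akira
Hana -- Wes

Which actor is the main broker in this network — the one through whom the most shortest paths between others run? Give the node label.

Unnormalized betweenness of each node: Akira:5/2, Hana:1/2, Hiro:7, Liam:16, Rhea:0, Vera:0, Wes:8, Ximena:15, Zara:0.
Liam has the largest value, 16, making it the main broker — the node through which the most shortest paths run.

Liam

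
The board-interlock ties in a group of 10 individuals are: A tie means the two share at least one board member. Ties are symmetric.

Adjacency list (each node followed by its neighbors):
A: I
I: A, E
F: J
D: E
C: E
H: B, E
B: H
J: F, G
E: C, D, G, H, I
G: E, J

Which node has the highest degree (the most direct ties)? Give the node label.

E

Degrees — A:1, B:1, C:1, D:1, E:5, F:1, G:2, H:2, I:2, J:2.
The maximum is 5, attained only by E.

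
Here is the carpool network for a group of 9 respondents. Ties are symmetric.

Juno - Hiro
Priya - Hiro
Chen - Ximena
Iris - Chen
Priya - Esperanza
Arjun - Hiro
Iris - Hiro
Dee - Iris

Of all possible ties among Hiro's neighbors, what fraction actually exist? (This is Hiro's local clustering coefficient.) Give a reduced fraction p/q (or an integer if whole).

Hiro's neighbors: Arjun, Iris, Juno, and Priya (k = 4).
Possible neighbor pairs: C(4,2) = 6. Edges among them: none → e = 0.
Clustering(Hiro) = 0/6 = 0.

0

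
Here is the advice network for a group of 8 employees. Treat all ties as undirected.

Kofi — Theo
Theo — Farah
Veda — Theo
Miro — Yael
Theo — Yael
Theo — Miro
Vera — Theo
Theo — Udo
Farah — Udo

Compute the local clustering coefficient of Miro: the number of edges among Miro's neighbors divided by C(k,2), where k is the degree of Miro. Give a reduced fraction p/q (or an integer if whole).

1

Miro's neighbors: Theo and Yael (k = 2).
Possible neighbor pairs: C(2,2) = 1. Edges among them: Theo–Yael → e = 1.
Clustering(Miro) = 1/1.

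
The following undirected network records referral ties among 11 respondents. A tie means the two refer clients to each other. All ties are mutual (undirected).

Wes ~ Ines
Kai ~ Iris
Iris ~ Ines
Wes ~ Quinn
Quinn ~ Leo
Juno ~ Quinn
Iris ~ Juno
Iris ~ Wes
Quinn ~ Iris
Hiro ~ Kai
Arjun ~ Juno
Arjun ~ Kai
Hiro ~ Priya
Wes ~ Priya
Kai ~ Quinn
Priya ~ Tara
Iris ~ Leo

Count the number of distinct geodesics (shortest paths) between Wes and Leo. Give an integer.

2

The shortest distance is 2. The length-2 paths are: Wes–Iris–Leo; Wes–Quinn–Leo.
That gives 2 distinct shortest paths.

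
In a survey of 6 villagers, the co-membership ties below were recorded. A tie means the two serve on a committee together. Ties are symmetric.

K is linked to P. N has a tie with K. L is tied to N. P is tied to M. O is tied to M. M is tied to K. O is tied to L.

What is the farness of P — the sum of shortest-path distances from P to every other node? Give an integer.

Distances from P: K:1, L:3, M:1, N:2, O:2.
Sum = 1 + 3 + 1 + 2 + 2 = 9.

9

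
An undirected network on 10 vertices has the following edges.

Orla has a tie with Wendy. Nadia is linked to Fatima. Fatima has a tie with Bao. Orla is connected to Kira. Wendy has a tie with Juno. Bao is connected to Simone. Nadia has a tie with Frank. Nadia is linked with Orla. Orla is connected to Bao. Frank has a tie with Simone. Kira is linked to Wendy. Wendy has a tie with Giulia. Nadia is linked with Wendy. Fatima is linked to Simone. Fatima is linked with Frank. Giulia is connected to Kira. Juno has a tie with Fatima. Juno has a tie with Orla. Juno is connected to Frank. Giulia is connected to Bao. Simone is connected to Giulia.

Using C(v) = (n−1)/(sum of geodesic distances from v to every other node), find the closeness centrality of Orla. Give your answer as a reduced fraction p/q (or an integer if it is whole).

9/13

Distances from Orla: Bao:1, Fatima:2, Frank:2, Giulia:2, Juno:1, Kira:1, Nadia:1, Simone:2, Wendy:1. Sum = 13.
n = 10, so closeness = 9/13.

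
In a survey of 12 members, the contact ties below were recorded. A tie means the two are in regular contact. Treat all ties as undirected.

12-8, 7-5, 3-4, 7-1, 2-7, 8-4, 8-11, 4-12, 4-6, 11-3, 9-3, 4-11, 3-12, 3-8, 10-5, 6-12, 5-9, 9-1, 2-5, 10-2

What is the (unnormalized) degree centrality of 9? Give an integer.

9 is directly tied to 1, 3, and 5. That is 3 neighbors, so the degree of 9 is 3.

3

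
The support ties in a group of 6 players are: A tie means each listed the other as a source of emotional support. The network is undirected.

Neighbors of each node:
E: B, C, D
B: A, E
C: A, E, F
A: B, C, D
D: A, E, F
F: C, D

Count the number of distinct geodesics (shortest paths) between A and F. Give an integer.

2

The shortest distance is 2. The length-2 paths are: A–D–F; A–C–F.
That gives 2 distinct shortest paths.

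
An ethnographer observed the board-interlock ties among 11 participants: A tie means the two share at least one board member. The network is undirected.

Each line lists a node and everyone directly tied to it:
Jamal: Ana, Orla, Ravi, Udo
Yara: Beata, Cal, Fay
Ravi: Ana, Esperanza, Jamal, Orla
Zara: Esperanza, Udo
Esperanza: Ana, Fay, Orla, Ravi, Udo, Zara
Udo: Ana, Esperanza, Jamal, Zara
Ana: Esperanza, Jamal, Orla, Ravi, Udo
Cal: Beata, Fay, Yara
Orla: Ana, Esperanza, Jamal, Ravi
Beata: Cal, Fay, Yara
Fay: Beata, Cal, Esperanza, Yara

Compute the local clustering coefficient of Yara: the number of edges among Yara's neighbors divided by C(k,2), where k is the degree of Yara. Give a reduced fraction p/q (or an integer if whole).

Yara's neighbors: Beata, Cal, and Fay (k = 3).
Possible neighbor pairs: C(3,2) = 3. Edges among them: Beata–Cal, Beata–Fay, Cal–Fay → e = 3.
Clustering(Yara) = 3/3 = 1.

1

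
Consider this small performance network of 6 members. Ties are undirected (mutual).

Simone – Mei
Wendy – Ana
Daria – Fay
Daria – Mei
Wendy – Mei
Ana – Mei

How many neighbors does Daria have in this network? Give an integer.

Daria is directly tied to Fay and Mei. That is 2 neighbors, so the degree of Daria is 2.

2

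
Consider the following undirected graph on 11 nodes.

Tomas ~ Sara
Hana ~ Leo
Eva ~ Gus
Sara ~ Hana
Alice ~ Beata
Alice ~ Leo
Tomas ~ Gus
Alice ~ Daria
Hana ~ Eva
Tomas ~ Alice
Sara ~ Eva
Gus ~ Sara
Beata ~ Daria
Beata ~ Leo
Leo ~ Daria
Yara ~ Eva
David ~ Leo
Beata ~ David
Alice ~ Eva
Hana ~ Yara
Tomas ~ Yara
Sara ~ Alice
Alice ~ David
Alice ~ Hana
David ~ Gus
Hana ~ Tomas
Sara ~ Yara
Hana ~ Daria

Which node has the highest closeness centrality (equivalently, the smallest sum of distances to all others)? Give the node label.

Farness (sum of distances to all others) for each node — Alice:12, Beata:17, Daria:17, David:17, Eva:15, Gus:17, Hana:13, Leo:15, Sara:14, Tomas:15, Yara:18.
The smallest farness is 12, for Alice, so Alice has the highest closeness.

Alice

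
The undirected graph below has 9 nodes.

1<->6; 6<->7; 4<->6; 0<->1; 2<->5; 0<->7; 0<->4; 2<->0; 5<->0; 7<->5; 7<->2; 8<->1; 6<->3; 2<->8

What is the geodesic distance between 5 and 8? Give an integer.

One shortest route is 5 – 2 – 8, which uses 2 edges, and 5 and 8 are not directly tied, so nothing shorter exists. So d(5,8) = 2.

2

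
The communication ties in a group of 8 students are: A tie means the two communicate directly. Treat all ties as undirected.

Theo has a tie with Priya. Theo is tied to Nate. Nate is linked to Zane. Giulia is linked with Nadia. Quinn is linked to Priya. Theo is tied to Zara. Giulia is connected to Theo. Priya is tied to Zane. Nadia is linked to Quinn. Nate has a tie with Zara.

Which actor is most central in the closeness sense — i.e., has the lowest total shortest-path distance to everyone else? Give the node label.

Farness (sum of distances to all others) for each node — Giulia:13, Nadia:15, Nate:13, Priya:11, Quinn:14, Theo:10, Zane:14, Zara:14.
The smallest farness is 10, for Theo, so Theo has the highest closeness.

Theo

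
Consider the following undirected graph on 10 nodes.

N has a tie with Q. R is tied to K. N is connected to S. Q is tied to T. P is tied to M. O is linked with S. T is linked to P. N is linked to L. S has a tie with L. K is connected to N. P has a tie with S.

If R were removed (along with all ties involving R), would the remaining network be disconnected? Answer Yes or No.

Even without R, every remaining node can still reach every other (the residual graph is connected), so R is not a cut vertex.

No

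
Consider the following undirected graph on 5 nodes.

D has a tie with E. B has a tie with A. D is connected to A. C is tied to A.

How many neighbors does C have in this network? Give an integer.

C is directly tied to A. That is 1 neighbor, so the degree of C is 1.

1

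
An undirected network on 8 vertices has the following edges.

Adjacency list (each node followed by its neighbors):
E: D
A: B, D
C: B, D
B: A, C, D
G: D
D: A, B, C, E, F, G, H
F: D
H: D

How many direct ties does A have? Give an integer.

2

A is directly tied to B and D. That is 2 neighbors, so the degree of A is 2.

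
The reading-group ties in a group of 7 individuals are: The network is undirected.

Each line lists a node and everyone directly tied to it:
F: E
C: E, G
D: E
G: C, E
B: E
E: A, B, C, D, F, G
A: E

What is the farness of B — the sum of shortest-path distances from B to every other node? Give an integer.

11

Distances from B: A:2, C:2, D:2, E:1, F:2, G:2.
Sum = 2 + 2 + 2 + 1 + 2 + 2 = 11.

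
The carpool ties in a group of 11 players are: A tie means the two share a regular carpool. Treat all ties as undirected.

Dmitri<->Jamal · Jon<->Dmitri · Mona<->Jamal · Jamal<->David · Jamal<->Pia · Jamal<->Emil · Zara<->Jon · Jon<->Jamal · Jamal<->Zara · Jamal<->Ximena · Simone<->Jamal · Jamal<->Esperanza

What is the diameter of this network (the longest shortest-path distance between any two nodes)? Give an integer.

2

Eccentricity of each node (its greatest distance to any other): David:2, Dmitri:2, Emil:2, Esperanza:2, Jamal:1, Jon:2, Mona:2, Pia:2, Simone:2, Ximena:2, Zara:2.
The maximum eccentricity is 2, realized for instance by the pair Jon–Pia via Jon – Jamal – Pia. So the diameter is 2.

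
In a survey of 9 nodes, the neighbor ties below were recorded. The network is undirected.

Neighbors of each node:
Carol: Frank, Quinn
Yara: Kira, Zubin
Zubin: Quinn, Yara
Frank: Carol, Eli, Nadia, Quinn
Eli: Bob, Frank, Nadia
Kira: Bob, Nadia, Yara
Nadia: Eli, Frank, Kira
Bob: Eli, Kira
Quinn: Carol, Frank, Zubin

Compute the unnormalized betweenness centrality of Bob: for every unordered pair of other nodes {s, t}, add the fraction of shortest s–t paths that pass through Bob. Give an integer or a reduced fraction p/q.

1

Pairs whose geodesics pass through Bob — Kira–Eli: 1/2; Yara–Eli: 1/2.
All other pairs contribute 0.
Summing the contributions gives betweenness(Bob) = 1.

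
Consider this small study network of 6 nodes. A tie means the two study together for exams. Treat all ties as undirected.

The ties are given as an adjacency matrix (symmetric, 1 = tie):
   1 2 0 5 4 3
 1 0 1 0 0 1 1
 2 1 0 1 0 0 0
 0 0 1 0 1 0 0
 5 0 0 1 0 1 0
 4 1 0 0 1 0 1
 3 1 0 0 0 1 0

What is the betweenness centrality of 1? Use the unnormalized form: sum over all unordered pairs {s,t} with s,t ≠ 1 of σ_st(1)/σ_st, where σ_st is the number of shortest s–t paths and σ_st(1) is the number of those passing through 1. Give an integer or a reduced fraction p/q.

5/2

Pairs whose geodesics pass through 1 — 2–4: 1; 2–3: 1; 0–3: 1/2.
All other pairs contribute 0.
Summing the contributions gives betweenness(1) = 5/2.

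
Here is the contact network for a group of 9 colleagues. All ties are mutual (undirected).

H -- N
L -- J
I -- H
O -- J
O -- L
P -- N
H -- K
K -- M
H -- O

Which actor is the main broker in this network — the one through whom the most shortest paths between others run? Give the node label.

Unnormalized betweenness of each node: H:23, I:0, J:0, K:7, L:0, M:0, N:7, O:12, P:0.
H has the largest value, 23, making it the main broker — the node through which the most shortest paths run.

H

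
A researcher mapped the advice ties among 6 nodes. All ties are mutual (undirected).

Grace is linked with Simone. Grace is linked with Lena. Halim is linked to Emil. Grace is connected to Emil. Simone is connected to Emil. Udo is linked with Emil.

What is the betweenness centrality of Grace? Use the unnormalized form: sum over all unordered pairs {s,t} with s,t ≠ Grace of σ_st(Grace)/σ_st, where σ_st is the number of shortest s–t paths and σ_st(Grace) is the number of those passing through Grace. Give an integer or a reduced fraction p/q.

4

Pairs whose geodesics pass through Grace — Udo–Lena: 1; Emil–Lena: 1; Simone–Lena: 1; Halim–Lena: 1.
All other pairs contribute 0.
Summing the contributions gives betweenness(Grace) = 4.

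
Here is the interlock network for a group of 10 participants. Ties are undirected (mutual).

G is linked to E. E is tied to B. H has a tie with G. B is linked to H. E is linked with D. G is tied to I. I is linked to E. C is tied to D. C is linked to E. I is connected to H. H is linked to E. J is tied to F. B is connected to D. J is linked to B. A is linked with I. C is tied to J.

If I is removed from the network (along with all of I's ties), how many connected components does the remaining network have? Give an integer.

2

Without I, the remaining ties split the others into: {A}; {B, C, D, E, F, G, H, J}.
That's 2 separate components.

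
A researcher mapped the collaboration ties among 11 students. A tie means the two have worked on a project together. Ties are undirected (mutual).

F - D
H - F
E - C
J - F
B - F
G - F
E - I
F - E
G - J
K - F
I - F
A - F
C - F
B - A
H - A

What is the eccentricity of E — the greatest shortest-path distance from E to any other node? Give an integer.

Distances from E: A:2, B:2, C:1, D:2, F:1, G:2, H:2, I:1, J:2, K:2.
The largest is 2 (to G, B, A, K, D, J, and H), so the eccentricity of E is 2.

2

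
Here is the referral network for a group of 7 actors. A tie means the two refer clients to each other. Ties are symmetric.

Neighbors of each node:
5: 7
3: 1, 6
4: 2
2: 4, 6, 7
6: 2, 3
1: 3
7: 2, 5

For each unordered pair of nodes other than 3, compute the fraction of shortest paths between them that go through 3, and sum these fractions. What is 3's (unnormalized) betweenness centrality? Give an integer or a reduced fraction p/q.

Pairs whose geodesics pass through 3 — 6–1: 1; 2–1: 1; 4–1: 1; 5–1: 1; 1–7: 1.
All other pairs contribute 0.
Summing the contributions gives betweenness(3) = 5.

5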